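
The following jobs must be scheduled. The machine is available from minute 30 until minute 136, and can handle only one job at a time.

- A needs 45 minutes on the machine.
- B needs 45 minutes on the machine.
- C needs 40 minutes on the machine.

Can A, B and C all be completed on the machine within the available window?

The machine window is 136 − 30 = 106 minutes.
Running back to back, the jobs need 45 + 45 + 40 = 130 minutes on the machine.
Since 130 > 106, they cannot all fit.

No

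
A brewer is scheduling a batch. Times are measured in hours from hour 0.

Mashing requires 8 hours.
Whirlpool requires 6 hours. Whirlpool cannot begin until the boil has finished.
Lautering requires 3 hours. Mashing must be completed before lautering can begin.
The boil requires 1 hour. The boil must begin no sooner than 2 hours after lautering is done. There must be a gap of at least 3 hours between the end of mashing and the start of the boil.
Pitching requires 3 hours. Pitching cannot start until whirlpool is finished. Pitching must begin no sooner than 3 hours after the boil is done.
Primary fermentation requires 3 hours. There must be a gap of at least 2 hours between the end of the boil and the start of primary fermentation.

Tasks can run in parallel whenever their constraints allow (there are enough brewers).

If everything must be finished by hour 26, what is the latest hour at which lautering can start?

11

To finish by hour 26, pitching (duration 3) must start no later than hour 23.
Whirlpool must finish before pitching (must start by hour 23). With a 6-hour duration, whirlpool must start by 23 − 6 = hour 17.
Primary fermentation must finish by hour 26; it takes 3 hours, so it must start by 26 − 3 = hour 23.
For the boil: whirlpool (must start by hour 17); pitching (must start by hour 23, minus 3-hour gap → hour 20); primary fermentation (must start by hour 23, minus 2-hour gap → hour 21). The most restrictive is hour 17; with a 1-hour duration, the boil must start by hour 16.
Lautering must finish before the boil (must start by hour 16, minus 2-hour gap → hour 14). With a 3-hour duration, lautering must start by 14 − 3 = hour 11.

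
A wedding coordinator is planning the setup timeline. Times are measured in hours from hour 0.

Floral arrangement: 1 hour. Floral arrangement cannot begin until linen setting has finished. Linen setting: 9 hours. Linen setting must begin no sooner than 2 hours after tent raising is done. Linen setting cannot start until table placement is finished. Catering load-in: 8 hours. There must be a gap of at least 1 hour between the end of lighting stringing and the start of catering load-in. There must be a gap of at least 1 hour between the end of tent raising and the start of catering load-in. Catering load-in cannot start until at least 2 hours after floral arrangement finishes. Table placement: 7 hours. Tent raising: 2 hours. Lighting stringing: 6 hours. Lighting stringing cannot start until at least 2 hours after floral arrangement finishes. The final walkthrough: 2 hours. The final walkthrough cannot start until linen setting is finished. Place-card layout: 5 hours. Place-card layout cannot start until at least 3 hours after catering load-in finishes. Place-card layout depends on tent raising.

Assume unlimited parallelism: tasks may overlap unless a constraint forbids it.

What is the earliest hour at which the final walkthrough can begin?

16

Table placement can start immediately at hour 0; it finishes at hour 7.
Tent raising has no prerequisites, so it starts at hour 0 and finishes at hour 2.
Linen setting has to wait for tent raising (finishes hour 2, plus 2-hour gap → hour 4); table placement (finishes hour 7). The latest of these is hour 7, so linen setting runs hour 7 to 7 + 9 = hour 16.
The final walkthrough waits on linen setting (finishes hour 16), so the earliest it can start is hour 16.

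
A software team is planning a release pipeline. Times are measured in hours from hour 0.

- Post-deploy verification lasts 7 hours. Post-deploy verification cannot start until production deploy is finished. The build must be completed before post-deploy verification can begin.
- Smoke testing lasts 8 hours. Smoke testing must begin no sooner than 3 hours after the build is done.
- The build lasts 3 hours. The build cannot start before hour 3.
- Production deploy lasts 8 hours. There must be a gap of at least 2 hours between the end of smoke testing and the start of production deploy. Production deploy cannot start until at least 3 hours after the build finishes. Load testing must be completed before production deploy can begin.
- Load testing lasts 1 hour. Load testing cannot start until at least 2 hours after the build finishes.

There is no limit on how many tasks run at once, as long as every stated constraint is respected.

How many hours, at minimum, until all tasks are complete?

34

After its own release at hour 3, the build can start at hour 3 and finishes at hour 6.
Load testing waits on the build (finishes hour 6, plus 2-hour gap → hour 8), so it starts at hour 8 and finishes at 8 + 1 = hour 9.
After the build (finishes hour 6, plus 3-hour gap → hour 9), smoke testing can start at hour 9 and finishes at hour 17.
Production deploy needs all of smoke testing (finishes hour 17, plus 2-hour gap → hour 19); the build (finishes hour 6, plus 3-hour gap → hour 9); load testing (finishes hour 9). That puts its earliest start at hour 19; it finishes at 19 + 8 = hour 27.
Post-deploy verification has to wait for production deploy (finishes hour 27); the build (finishes hour 6). The latest of these is hour 27, so post-deploy verification runs hour 27 to 27 + 7 = hour 34.
All tasks are finished once the last one completes. Finish times: The build at 6, Smoke testing at 17, Load testing at 9, Production deploy at 27, Post-deploy verification at 34. The latest is hour 34.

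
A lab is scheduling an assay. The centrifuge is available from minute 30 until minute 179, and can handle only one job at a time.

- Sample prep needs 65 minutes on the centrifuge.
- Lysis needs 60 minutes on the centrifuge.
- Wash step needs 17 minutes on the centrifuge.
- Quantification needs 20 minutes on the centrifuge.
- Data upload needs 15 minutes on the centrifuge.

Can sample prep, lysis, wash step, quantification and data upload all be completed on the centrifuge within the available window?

The centrifuge window is 179 − 30 = 149 minutes.
Running back to back, the jobs need 65 + 60 + 17 + 20 + 15 = 177 minutes on the centrifuge.
Since 177 > 149, they cannot all fit.

No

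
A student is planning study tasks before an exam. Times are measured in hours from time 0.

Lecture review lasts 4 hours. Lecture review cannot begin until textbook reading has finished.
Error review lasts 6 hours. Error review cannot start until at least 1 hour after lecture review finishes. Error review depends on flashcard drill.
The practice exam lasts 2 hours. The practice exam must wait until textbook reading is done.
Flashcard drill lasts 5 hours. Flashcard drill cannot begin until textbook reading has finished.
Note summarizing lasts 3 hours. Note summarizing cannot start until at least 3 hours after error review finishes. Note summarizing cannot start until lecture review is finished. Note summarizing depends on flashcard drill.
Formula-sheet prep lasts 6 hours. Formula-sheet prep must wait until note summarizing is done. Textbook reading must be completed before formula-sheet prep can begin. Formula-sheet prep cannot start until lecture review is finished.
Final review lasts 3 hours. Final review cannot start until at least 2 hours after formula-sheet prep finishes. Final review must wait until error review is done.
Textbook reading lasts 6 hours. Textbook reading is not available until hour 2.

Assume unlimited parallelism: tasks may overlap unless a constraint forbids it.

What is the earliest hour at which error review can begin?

After its own release at hour 2, textbook reading can start at hour 2 and finishes at hour 8.
Flashcard drill waits on textbook reading (finishes hour 8), so it starts at hour 8 and finishes at 8 + 5 = hour 13.
After textbook reading (finishes hour 8), lecture review can start at hour 8 and finishes at hour 12.
Error review waits on lecture review (finishes hour 12, plus 1-hour gap → hour 13); flashcard drill (finishes hour 13). The latest of these is hour 13, which is the earliest error review can start.

13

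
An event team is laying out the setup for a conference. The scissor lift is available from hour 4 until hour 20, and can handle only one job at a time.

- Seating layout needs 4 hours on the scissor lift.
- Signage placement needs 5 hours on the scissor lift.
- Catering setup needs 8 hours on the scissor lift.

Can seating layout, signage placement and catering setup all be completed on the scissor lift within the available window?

The scissor lift window is 20 − 4 = 16 hours.
Running back to back, the jobs need 4 + 5 + 8 = 17 hours on the scissor lift.
Since 17 > 16, they cannot all fit.

No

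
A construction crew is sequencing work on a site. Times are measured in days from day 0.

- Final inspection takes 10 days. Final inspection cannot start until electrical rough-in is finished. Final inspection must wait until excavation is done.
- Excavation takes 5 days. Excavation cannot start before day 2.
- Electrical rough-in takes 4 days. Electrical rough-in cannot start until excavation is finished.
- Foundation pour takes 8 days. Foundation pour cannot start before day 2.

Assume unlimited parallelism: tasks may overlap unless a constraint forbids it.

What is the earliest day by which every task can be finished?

Foundation pour waits on its own release at day 2, so it starts at day 2 and finishes at 2 + 8 = day 10.
Excavation cannot begin until its own release at day 2. It runs from day 2 to 2 + 5 = day 7.
After excavation (finishes day 7), electrical rough-in can start at day 7 and finishes at day 11.
Final inspection needs all of electrical rough-in (finishes day 11); excavation (finishes day 7). That puts its earliest start at day 11; it finishes at 11 + 10 = day 21.
All tasks are finished once the last one completes. Finish times: Excavation at 7, Foundation pour at 10, Electrical rough-in at 11, Final inspection at 21. The latest is day 21.

21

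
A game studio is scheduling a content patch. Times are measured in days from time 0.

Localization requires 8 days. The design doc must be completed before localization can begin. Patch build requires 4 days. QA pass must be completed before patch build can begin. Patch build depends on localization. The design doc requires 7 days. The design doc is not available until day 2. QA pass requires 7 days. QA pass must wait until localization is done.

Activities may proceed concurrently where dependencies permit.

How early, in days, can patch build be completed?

The design doc waits on its own release at day 2, so it starts at day 2 and finishes at 2 + 7 = day 9.
Localization waits on the design doc (finishes day 9), so it starts at day 9 and finishes at 9 + 8 = day 17.
QA pass cannot begin until localization (finishes day 17). It runs from day 17 to 17 + 7 = day 24.
For patch build: QA pass (finishes day 24); localization (finishes day 17). Taking the maximum gives a start of day 24, and it finishes at 24 + 4 = day 28.

28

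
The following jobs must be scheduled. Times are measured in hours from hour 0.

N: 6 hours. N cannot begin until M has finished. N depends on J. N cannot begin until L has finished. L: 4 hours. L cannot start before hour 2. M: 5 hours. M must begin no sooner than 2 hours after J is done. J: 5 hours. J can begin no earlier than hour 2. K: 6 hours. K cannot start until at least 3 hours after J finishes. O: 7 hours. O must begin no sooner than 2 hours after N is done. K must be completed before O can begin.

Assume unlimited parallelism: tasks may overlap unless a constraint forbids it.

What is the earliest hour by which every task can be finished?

L waits on its own release at hour 2, so it starts at hour 2 and finishes at 2 + 4 = hour 6.
J waits on its own release at hour 2, so it starts at hour 2 and finishes at 2 + 5 = hour 7.
M cannot begin until J (finishes hour 7, plus 2-hour gap → hour 9). It runs from hour 9 to 9 + 5 = hour 14.
N cannot start until M (finishes hour 14); J (finishes hour 7); L (finishes hour 6). The controlling bound is hour 14, so N finishes at 14 + 6 = hour 20.
K cannot begin until J (finishes hour 7, plus 3-hour gap → hour 10). It runs from hour 10 to 10 + 6 = hour 16.
For O: N (finishes hour 20, plus 2-hour gap → hour 22); K (finishes hour 16). Taking the maximum gives a start of hour 22, and it finishes at 22 + 7 = hour 29.
All tasks are finished once the last one completes. Finish times: J at 7, K at 16, L at 6, M at 14, N at 20, O at 29. The latest is hour 29.

29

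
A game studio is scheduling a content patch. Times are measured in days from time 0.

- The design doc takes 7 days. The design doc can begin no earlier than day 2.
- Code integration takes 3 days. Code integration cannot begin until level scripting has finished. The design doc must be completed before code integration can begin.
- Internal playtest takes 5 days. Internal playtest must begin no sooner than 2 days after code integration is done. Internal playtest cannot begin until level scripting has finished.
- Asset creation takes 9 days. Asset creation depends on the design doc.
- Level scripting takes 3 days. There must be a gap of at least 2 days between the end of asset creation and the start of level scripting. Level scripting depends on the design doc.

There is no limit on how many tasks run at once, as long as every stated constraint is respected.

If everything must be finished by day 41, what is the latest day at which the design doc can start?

10

To finish by day 41, internal playtest (duration 5) must start no later than day 36.
Code integration has to be done before internal playtest (must start by day 36, minus 2-day gap → day 34). That means finishing by day 34, i.e. starting by 34 − 3 = day 31.
For level scripting: code integration (must start by day 31); internal playtest (must start by day 36). The most restrictive is day 31; with a 3-day duration, level scripting must start by day 28.
Asset creation has to be done before level scripting (must start by day 28, minus 2-day gap → day 26). That means finishing by day 26, i.e. starting by 26 − 9 = day 17.
The design doc has several dependents: asset creation (must start by day 17); level scripting (must start by day 28); code integration (must start by day 31). The earliest of those limits is day 17, so the design doc must start by 17 − 7 = day 10.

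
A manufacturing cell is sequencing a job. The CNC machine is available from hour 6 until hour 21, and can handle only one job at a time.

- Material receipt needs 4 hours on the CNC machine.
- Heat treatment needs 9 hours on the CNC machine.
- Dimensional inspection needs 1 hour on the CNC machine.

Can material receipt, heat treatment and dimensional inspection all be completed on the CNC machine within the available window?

The CNC machine window is 21 − 6 = 15 hours.
Running back to back, the jobs need 4 + 9 + 1 = 14 hours on the CNC machine.
Since 14 ≤ 15, they fit within the window.

Yes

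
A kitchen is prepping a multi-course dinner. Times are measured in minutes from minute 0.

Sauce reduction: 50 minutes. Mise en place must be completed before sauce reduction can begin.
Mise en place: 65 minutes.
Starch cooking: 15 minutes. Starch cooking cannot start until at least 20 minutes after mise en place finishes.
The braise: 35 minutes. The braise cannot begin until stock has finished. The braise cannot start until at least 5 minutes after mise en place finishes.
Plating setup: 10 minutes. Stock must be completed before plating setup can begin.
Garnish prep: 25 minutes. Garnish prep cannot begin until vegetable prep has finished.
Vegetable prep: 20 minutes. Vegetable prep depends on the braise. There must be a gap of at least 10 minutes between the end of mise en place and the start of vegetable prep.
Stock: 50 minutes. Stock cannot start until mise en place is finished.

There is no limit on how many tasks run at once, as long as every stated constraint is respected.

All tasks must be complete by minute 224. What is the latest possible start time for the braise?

144

Garnish prep must finish by minute 224; it takes 25 minutes, so it must start by 224 − 25 = minute 199.
Vegetable prep feeds into garnish prep (must start by minute 199); so vegetable prep must finish by minute 199 and therefore start by minute 179.
The braise has to be done before vegetable prep (must start by minute 179). That means finishing by minute 179, i.e. starting by 179 − 35 = minute 144.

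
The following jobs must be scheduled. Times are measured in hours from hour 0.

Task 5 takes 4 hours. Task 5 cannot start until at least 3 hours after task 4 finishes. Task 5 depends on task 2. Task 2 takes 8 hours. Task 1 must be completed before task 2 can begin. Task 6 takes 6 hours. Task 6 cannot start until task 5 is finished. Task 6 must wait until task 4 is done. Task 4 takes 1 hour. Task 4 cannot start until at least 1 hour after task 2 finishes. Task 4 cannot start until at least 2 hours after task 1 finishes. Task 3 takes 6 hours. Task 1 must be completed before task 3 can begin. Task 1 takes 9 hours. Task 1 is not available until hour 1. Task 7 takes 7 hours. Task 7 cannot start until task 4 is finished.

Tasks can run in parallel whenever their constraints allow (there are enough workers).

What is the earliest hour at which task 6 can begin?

Task 1 waits on its own release at hour 1, so it starts at hour 1 and finishes at 1 + 9 = hour 10.
After task 1 (finishes hour 10), task 2 can start at hour 10 and finishes at hour 18.
Task 4 needs all of task 2 (finishes hour 18, plus 1-hour gap → hour 19); task 1 (finishes hour 10, plus 2-hour gap → hour 12). That puts its earliest start at hour 19; it finishes at 19 + 1 = hour 20.
Task 5 cannot start until task 4 (finishes hour 20, plus 3-hour gap → hour 23); task 2 (finishes hour 18). The controlling bound is hour 23, so task 5 finishes at 23 + 4 = hour 27.
Task 6 waits on task 5 (finishes hour 27); task 4 (finishes hour 20). The latest of these is hour 27, which is the earliest task 6 can start.

27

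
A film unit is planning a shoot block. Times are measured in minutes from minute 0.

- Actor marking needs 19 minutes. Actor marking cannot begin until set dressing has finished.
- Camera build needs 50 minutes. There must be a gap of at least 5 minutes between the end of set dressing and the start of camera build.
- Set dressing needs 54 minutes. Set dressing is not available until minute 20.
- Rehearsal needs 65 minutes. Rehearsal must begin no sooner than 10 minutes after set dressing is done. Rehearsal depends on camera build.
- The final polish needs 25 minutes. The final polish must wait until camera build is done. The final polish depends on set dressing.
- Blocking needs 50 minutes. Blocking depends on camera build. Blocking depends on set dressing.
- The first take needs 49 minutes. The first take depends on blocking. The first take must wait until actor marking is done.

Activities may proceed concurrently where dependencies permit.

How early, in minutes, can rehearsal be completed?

194

Set dressing waits on its own release at minute 20, so it starts at minute 20 and finishes at 20 + 54 = minute 74.
Camera build cannot begin until set dressing (finishes minute 74, plus 5-minute gap → minute 79). It runs from minute 79 to 79 + 50 = minute 129.
Rehearsal cannot start until set dressing (finishes minute 74, plus 10-minute gap → minute 84); camera build (finishes minute 129). The controlling bound is minute 129, so rehearsal finishes at 129 + 65 = minute 194.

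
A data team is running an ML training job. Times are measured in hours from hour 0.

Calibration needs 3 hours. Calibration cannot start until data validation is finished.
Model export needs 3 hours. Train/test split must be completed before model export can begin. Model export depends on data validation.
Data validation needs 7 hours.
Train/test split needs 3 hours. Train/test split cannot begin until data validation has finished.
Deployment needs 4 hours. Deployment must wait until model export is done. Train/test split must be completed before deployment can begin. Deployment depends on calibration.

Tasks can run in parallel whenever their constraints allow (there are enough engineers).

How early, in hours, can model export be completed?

Nothing blocks data validation, so it runs from hour 0 to hour 7.
Train/test split waits on data validation (finishes hour 7), so it starts at hour 7 and finishes at 7 + 3 = hour 10.
Model export cannot start until train/test split (finishes hour 10); data validation (finishes hour 7). The controlling bound is hour 10, so model export finishes at 10 + 3 = hour 13.

13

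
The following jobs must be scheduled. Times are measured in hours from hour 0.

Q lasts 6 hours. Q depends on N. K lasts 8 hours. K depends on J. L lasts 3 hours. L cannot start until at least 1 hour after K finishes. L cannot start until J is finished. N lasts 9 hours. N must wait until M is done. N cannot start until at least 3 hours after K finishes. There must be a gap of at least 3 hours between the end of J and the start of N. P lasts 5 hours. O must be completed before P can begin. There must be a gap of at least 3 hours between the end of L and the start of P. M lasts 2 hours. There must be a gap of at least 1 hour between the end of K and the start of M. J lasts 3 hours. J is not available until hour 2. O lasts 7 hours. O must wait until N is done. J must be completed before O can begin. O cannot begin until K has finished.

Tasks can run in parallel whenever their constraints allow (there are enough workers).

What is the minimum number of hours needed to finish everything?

J cannot begin until its own release at hour 2. It runs from hour 2 to 2 + 3 = hour 5.
K cannot begin until J (finishes hour 5). It runs from hour 5 to 5 + 8 = hour 13.
M cannot begin until K (finishes hour 13, plus 1-hour gap → hour 14). It runs from hour 14 to 14 + 2 = hour 16.
N has to wait for M (finishes hour 16); K (finishes hour 13, plus 3-hour gap → hour 16); J (finishes hour 5, plus 3-hour gap → hour 8). The latest of these is hour 16, so N runs hour 16 to 16 + 9 = hour 25.
Q cannot begin until N (finishes hour 25). It runs from hour 25 to 25 + 6 = hour 31.
For O: N (finishes hour 25); J (finishes hour 5); K (finishes hour 13). Taking the maximum gives a start of hour 25, and it finishes at 25 + 7 = hour 32.
L needs all of K (finishes hour 13, plus 1-hour gap → hour 14); J (finishes hour 5). That puts its earliest start at hour 14; it finishes at 14 + 3 = hour 17.
P has to wait for O (finishes hour 32); L (finishes hour 17, plus 3-hour gap → hour 20). The latest of these is hour 32, so P runs hour 32 to 32 + 5 = hour 37.
All tasks are finished once the last one completes. Finish times: J at 5, K at 13, L at 17, M at 16, N at 25, O at 32, P at 37, Q at 31. The latest is hour 37.

37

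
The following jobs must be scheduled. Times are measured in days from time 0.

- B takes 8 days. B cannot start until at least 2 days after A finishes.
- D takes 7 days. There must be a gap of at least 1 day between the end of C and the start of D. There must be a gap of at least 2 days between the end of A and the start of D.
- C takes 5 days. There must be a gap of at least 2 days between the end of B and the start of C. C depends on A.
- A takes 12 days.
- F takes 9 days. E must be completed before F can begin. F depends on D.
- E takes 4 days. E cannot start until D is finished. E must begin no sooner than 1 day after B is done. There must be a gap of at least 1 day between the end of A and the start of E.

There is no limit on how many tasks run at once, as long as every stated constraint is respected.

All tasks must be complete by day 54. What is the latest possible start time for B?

F must finish by day 54; it takes 9 days, so it must start by 54 − 9 = day 45.
E must finish before F (must start by day 45). With a 4-day duration, E must start by 45 − 4 = day 41.
D must finish in time for E (must start by day 41); F (must start by day 45). The tightest is day 41, so D must start by 41 − 7 = day 34.
C must finish before D (must start by day 34, minus 1-day gap → day 33). With a 5-day duration, C must start by 33 − 5 = day 28.
B feeds C (must start by day 28, minus 2-day gap → day 26); E (must start by day 41, minus 1-day gap → day 40). Taking the minimum, B must finish by day 26 and start by 26 − 8 = day 18.

18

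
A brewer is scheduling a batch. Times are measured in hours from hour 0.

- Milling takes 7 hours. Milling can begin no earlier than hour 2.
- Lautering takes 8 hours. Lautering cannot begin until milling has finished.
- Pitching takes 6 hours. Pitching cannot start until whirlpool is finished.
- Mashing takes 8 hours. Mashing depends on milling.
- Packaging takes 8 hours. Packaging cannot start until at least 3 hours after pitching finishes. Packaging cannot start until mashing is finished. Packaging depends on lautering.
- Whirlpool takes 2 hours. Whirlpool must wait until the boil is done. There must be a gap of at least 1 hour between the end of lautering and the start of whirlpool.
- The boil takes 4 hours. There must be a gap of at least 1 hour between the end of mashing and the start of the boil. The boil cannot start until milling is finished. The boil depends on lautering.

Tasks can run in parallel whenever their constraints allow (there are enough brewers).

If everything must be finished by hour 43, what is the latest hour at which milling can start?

Packaging must finish by hour 43; it takes 8 hours, so it must start by 43 − 8 = hour 35.
Pitching has to be done before packaging (must start by hour 35, minus 3-hour gap → hour 32). That means finishing by hour 32, i.e. starting by 32 − 6 = hour 26.
Whirlpool has to be done before pitching (must start by hour 26). That means finishing by hour 26, i.e. starting by 26 − 2 = hour 24.
The boil has to be done before whirlpool (must start by hour 24). That means finishing by hour 24, i.e. starting by 24 − 4 = hour 20.
For mashing: the boil (must start by hour 20, minus 1-hour gap → hour 19); packaging (must start by hour 35). The most restrictive is hour 19; with an 8-hour duration, mashing must start by hour 11.
For lautering: the boil (must start by hour 20); whirlpool (must start by hour 24, minus 1-hour gap → hour 23); packaging (must start by hour 35). The most restrictive is hour 20; with an 8-hour duration, lautering must start by hour 12.
Milling has several dependents: mashing (must start by hour 11); lautering (must start by hour 12); the boil (must start by hour 20). The earliest of those limits is hour 11, so milling must start by 11 − 7 = hour 4.

4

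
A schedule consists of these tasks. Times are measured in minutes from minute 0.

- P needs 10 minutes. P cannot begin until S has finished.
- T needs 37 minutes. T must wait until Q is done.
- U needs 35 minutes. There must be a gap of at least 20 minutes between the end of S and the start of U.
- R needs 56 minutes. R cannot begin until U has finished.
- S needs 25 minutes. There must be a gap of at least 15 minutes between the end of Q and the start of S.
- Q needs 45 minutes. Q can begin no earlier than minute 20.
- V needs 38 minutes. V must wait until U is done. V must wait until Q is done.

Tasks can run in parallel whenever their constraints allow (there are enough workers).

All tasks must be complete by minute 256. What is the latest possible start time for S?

120

P has no dependents, so it just needs to finish by minute 256. Starting by 256 − 10 = minute 246 achieves that.
To finish by minute 256, R (duration 56) must start no later than minute 200.
V must finish by minute 256; it takes 38 minutes, so it must start by 256 − 38 = minute 218.
U must finish in time for R (must start by minute 200); V (must start by minute 218). The tightest is minute 200, so U must start by 200 − 35 = minute 165.
For S: P (must start by minute 246); U (must start by minute 165, minus 20-minute gap → minute 145). The most restrictive is minute 145; with a 25-minute duration, S must start by minute 120.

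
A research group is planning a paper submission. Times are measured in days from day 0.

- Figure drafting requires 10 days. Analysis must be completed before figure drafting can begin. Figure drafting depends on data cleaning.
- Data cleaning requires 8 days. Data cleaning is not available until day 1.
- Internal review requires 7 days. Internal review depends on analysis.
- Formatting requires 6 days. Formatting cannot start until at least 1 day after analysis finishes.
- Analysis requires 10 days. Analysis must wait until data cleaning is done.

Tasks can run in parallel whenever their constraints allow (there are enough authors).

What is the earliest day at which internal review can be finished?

26

Data cleaning waits on its own release at day 1, so it starts at day 1 and finishes at 1 + 8 = day 9.
After data cleaning (finishes day 9), analysis can start at day 9 and finishes at day 19.
After analysis (finishes day 19), internal review can start at day 19 and finishes at day 26.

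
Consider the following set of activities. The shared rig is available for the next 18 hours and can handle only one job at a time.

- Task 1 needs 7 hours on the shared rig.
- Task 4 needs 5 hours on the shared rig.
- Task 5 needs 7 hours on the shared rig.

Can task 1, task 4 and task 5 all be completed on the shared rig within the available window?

Running back to back, the jobs need 7 + 5 + 7 = 19 hours on the shared rig.
Since 19 > 18, they cannot all fit.

No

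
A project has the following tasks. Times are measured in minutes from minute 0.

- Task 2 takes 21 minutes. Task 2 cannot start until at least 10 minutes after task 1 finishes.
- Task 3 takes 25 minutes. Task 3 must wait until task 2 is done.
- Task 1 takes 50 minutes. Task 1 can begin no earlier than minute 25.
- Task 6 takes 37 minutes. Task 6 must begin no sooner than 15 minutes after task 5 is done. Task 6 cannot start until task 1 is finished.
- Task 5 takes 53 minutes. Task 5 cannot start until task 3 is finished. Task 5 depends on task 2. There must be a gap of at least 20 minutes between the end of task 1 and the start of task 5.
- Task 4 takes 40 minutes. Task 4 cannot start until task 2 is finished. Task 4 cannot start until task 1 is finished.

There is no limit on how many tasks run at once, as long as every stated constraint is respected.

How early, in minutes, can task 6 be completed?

236

Task 1 waits on its own release at minute 25, so it starts at minute 25 and finishes at 25 + 50 = minute 75.
Task 2 cannot begin until task 1 (finishes minute 75, plus 10-minute gap → minute 85). It runs from minute 85 to 85 + 21 = minute 106.
After task 2 (finishes minute 106), task 3 can start at minute 106 and finishes at minute 131.
Task 5 needs all of task 3 (finishes minute 131); task 2 (finishes minute 106); task 1 (finishes minute 75, plus 20-minute gap → minute 95). That puts its earliest start at minute 131; it finishes at 131 + 53 = minute 184.
Task 6 cannot start until task 5 (finishes minute 184, plus 15-minute gap → minute 199); task 1 (finishes minute 75). The controlling bound is minute 199, so task 6 finishes at 199 + 37 = minute 236.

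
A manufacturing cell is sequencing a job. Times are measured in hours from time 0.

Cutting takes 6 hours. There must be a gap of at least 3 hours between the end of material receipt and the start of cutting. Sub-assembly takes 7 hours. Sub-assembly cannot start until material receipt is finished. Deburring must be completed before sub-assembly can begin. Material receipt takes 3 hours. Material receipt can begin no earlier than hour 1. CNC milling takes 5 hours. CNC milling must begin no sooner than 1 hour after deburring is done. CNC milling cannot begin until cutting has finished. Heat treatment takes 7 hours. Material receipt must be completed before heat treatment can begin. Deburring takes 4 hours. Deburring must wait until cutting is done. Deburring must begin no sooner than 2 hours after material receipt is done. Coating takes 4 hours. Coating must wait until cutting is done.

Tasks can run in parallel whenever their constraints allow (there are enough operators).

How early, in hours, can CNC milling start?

After its own release at hour 1, material receipt can start at hour 1 and finishes at hour 4.
Cutting waits on material receipt (finishes hour 4, plus 3-hour gap → hour 7), so it starts at hour 7 and finishes at 7 + 6 = hour 13.
Deburring needs all of cutting (finishes hour 13); material receipt (finishes hour 4, plus 2-hour gap → hour 6). That puts its earliest start at hour 13; it finishes at 13 + 4 = hour 17.
CNC milling waits on deburring (finishes hour 17, plus 1-hour gap → hour 18); cutting (finishes hour 13). The latest of these is hour 18, which is the earliest CNC milling can start.

18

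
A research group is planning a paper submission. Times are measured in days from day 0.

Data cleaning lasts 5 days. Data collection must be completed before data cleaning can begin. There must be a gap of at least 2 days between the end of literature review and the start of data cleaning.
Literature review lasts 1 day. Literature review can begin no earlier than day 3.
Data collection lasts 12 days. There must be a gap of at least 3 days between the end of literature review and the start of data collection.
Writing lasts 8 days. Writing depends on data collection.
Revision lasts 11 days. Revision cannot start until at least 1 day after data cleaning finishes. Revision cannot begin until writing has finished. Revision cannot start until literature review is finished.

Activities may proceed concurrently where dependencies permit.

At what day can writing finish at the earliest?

27

After its own release at day 3, literature review can start at day 3 and finishes at day 4.
After literature review (finishes day 4, plus 3-day gap → day 7), data collection can start at day 7 and finishes at day 19.
Writing cannot begin until data collection (finishes day 19). It runs from day 19 to 19 + 8 = day 27.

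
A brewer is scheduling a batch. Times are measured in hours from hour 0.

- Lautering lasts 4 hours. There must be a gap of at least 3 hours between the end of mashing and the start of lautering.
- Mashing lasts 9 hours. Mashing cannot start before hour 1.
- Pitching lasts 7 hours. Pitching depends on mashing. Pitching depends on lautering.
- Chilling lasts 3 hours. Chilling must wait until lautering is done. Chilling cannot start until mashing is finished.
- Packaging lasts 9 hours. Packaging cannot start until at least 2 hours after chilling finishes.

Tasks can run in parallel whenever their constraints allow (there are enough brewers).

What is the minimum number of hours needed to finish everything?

31

Mashing waits on its own release at hour 1, so it starts at hour 1 and finishes at 1 + 9 = hour 10.
Lautering waits on mashing (finishes hour 10, plus 3-hour gap → hour 13), so it starts at hour 13 and finishes at 13 + 4 = hour 17.
Pitching needs all of mashing (finishes hour 10); lautering (finishes hour 17). That puts its earliest start at hour 17; it finishes at 17 + 7 = hour 24.
Chilling has to wait for lautering (finishes hour 17); mashing (finishes hour 10). The latest of these is hour 17, so chilling runs hour 17 to 17 + 3 = hour 20.
Packaging cannot begin until chilling (finishes hour 20, plus 2-hour gap → hour 22). It runs from hour 22 to 22 + 9 = hour 31.
All tasks are finished once the last one completes. Finish times: Mashing at 10, Lautering at 17, Chilling at 20, Pitching at 24, Packaging at 31. The latest is hour 31.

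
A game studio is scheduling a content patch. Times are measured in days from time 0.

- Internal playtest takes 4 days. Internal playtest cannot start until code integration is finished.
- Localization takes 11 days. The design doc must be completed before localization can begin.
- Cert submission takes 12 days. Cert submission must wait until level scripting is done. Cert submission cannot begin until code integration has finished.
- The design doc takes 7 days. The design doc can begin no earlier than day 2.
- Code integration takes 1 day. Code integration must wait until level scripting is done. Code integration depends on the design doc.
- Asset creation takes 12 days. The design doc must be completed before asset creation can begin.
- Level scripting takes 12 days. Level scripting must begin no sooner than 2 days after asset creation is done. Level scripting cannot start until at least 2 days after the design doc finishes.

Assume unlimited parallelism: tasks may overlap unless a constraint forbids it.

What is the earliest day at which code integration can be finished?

After its own release at day 2, the design doc can start at day 2 and finishes at day 9.
Asset creation waits on the design doc (finishes day 9), so it starts at day 9 and finishes at 9 + 12 = day 21.
Level scripting has to wait for asset creation (finishes day 21, plus 2-day gap → day 23); the design doc (finishes day 9, plus 2-day gap → day 11). The latest of these is day 23, so level scripting runs day 23 to 23 + 12 = day 35.
Code integration has to wait for level scripting (finishes day 35); the design doc (finishes day 9). The latest of these is day 35, so code integration runs day 35 to 35 + 1 = day 36.

36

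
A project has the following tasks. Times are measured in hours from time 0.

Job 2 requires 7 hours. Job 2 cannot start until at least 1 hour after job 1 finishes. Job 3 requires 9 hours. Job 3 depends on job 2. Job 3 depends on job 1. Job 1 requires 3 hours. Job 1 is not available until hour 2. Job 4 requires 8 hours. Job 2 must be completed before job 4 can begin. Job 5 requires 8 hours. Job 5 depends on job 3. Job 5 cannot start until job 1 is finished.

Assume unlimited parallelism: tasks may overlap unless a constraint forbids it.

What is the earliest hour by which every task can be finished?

After its own release at hour 2, job 1 can start at hour 2 and finishes at hour 5.
Job 2 waits on job 1 (finishes hour 5, plus 1-hour gap → hour 6), so it starts at hour 6 and finishes at 6 + 7 = hour 13.
Job 4 cannot begin until job 2 (finishes hour 13). It runs from hour 13 to 13 + 8 = hour 21.
Job 3 cannot start until job 2 (finishes hour 13); job 1 (finishes hour 5). The controlling bound is hour 13, so job 3 finishes at 13 + 9 = hour 22.
For job 5: job 3 (finishes hour 22); job 1 (finishes hour 5). Taking the maximum gives a start of hour 22, and it finishes at 22 + 8 = hour 30.
All tasks are finished once the last one completes. Finish times: Job 1 at 5, Job 2 at 13, Job 3 at 22, Job 4 at 21, Job 5 at 30. The latest is hour 30.

30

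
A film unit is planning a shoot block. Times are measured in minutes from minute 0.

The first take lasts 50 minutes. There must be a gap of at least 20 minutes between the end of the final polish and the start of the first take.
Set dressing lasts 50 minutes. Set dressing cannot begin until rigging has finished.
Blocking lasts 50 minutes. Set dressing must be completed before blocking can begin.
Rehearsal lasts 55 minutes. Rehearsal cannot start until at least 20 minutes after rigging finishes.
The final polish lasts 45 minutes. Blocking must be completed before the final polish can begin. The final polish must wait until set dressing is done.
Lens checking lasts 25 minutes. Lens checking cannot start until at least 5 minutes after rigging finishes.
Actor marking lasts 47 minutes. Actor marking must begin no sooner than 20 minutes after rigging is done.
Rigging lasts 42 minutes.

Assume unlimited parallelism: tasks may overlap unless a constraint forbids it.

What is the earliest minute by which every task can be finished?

257

Rigging can start immediately at minute 0; it finishes at minute 42.
After rigging (finishes minute 42, plus 20-minute gap → minute 62), rehearsal can start at minute 62 and finishes at minute 117.
After rigging (finishes minute 42, plus 20-minute gap → minute 62), actor marking can start at minute 62 and finishes at minute 109.
After rigging (finishes minute 42, plus 5-minute gap → minute 47), lens checking can start at minute 47 and finishes at minute 72.
Set dressing cannot begin until rigging (finishes minute 42). It runs from minute 42 to 42 + 50 = minute 92.
After set dressing (finishes minute 92), blocking can start at minute 92 and finishes at minute 142.
For the final polish: blocking (finishes minute 142); set dressing (finishes minute 92). Taking the maximum gives a start of minute 142, and it finishes at 142 + 45 = minute 187.
The first take waits on the final polish (finishes minute 187, plus 20-minute gap → minute 207), so it starts at minute 207 and finishes at 207 + 50 = minute 257.
All tasks are finished once the last one completes. Finish times: Rigging at 42, Set dressing at 92, Lens checking at 72, Blocking at 142, Actor marking at 109, Rehearsal at 117, The final polish at 187, The first take at 257. The latest is minute 257.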